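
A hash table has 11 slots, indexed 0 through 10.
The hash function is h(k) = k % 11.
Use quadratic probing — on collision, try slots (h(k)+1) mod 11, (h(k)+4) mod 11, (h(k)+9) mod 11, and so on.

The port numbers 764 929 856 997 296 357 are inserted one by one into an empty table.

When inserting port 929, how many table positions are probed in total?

2

764 hashes to 5; slot 5 is free => place at 5.
929 hashes to 5; 5 taken => place at 6.
856 hashes to 9; slot 9 is free => place at 9.
997 hashes to 7; slot 7 is free => place at 7.
296 hashes to 10; slot 10 is free => place at 10.
357 hashes to 5; 5,6,9 taken => place at 3.
Table: [., ., ., 357, ., 764, 929, 997, ., 856, 296]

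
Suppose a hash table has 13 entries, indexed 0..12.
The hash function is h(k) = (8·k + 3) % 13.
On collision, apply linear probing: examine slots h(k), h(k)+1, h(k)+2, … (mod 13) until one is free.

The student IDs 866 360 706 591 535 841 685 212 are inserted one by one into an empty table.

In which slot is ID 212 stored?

1

866: h=2 -> slot 2
360: h=10 -> slot 10
706: h=9 -> slot 9
591: h=12 -> slot 12
535: h=6 -> slot 6
841: h=10, probe 10,11 -> slot 11
685: h=10, probe 10,11,12,0 -> slot 0
212: h=9, probe 9,10,11,12,0,1 -> slot 1
Table: [685, 212, 866, ∅, ∅, ∅, 535, ∅, ∅, 706, 360, 841, 591]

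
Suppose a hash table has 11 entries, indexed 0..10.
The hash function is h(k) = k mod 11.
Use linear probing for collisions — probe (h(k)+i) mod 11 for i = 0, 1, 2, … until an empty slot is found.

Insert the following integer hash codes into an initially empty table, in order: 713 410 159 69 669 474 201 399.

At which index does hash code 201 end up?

6

713 hashes to 9; slot 9 is free → place at 9.
410 hashes to 3; slot 3 is free → place at 3.
159 hashes to 5; slot 5 is free → place at 5.
69 hashes to 3; 3 taken → place at 4.
669 hashes to 9; 9 taken → place at 10.
474 hashes to 1; slot 1 is free → place at 1.
201 hashes to 3; 3,4,5 taken → place at 6.
399 hashes to 3; 3,4,5,6 taken → place at 7.
Table: [_, 474, _, 410, 69, 159, 201, 399, _, 713, 669]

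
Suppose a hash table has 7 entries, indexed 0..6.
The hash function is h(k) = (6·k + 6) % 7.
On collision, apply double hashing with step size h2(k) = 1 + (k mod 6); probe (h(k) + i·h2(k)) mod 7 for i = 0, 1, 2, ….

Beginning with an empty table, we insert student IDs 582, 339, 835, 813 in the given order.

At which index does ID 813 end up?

582: h=5 => slot 5
339: h=3 => slot 3
835: h=4 => slot 4
813: h=5, h2=4, probe 5,2 => slot 2
Table: [., ., 813, 339, 835, 582, .]

2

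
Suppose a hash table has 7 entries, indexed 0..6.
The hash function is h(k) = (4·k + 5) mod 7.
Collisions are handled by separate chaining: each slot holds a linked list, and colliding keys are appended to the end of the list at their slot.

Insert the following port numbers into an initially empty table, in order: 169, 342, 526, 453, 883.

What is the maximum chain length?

3

Insert 169: h=2, bucket 2 empty -> new chain.
Insert 342: h=1, bucket 1 empty -> new chain.
Insert 526: h=2, bucket 2 nonempty -> append to chain.
Insert 453: h=4, bucket 4 empty -> new chain.
Insert 883: h=2, bucket 2 nonempty -> append to chain.
Final buckets:
0: _
1: 342
2: 169 -> 526 -> 883
3: _
4: 453
5: _
6: _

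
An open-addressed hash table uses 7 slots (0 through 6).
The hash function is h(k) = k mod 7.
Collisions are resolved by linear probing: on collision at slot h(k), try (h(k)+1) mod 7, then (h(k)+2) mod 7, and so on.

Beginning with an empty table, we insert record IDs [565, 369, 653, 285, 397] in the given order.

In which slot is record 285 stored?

565: h=5 -> slot 5
369: h=5, probe 5,6 -> slot 6
653: h=2 -> slot 2
285: h=5, probe 5,6,0 -> slot 0
397: h=5, probe 5,6,0,1 -> slot 1
Table: [285, 397, 653, _, _, 565, 369]

0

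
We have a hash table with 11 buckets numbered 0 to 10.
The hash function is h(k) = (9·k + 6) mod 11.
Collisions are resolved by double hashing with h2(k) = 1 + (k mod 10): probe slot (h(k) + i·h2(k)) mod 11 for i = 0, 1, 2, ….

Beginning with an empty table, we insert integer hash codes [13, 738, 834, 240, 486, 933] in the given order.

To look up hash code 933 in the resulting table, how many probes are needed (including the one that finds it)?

13 hashes to 2; slot 2 is free => place at 2.
738 hashes to 4; slot 4 is free => place at 4.
834 hashes to 10; slot 10 is free => place at 10.
240 hashes to 10, h2=1; 10 taken => place at 0.
486 hashes to 2, h2=7; 2 taken => place at 9.
933 hashes to 10, h2=4; 10 taken => place at 3.
Table: [240, ∅, 13, 933, 738, ∅, ∅, ∅, ∅, 486, 834]
Lookup 933: h=10, h2=4, probe 10,3 → found at 3.

2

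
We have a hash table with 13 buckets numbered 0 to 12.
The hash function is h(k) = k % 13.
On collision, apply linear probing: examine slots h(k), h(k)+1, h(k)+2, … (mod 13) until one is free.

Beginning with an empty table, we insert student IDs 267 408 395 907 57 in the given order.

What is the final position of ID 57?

8

Insert 267: h=7, slot 7 empty → index 7.
Insert 408: h=5, slot 5 empty → index 5.
Insert 395: h=5, slot 5 occupied → index 6.
Insert 907: h=10, slot 10 empty → index 10.
Insert 57: h=5, slots 5,6,7 occupied → index 8.
Table: [_, _, _, _, _, 408, 395, 267, 57, _, 907, _, _]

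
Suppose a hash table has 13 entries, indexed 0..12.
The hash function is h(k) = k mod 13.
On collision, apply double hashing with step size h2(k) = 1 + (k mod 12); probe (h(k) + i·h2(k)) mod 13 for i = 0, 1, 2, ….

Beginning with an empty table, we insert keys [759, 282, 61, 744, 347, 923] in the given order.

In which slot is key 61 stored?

11

759 hashes to 5; slot 5 is free => place at 5.
282 hashes to 9; slot 9 is free => place at 9.
61 hashes to 9, h2=2; 9 taken => place at 11.
744 hashes to 3; slot 3 is free => place at 3.
347 hashes to 9, h2=12; 9 taken => place at 8.
923 hashes to 0; slot 0 is free => place at 0.
Table: [923, ., ., 744, ., 759, ., ., 347, 282, ., 61, .]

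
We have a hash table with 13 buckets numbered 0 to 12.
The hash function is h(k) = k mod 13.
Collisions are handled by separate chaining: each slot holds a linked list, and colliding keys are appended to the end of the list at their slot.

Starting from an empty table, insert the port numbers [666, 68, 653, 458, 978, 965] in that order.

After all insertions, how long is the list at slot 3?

6

666 → bucket 3
68 → bucket 3 (collision)
653 → bucket 3 (collision)
458 → bucket 3 (collision)
978 → bucket 3 (collision)
965 → bucket 3 (collision)
Final buckets:
0: —
1: —
2: —
3: 666 -> 68 -> 653 -> 458 -> 978 -> 965
4: —
5: —
6: —
7: —
8: —
9: —
10: —
11: —
12: —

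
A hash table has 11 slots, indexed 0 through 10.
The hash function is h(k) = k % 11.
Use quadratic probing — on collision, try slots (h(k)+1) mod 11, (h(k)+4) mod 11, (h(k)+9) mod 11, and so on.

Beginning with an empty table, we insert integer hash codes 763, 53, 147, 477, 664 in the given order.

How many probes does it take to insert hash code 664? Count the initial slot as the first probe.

4

763 hashes to 4; slot 4 is free => place at 4.
53 hashes to 9; slot 9 is free => place at 9.
147 hashes to 4; 4 taken => place at 5.
477 hashes to 4; 4,5 taken => place at 8.
664 hashes to 4; 4,5,8 taken => place at 2.
Table: [., ., 664, ., 763, 147, ., ., 477, 53, .]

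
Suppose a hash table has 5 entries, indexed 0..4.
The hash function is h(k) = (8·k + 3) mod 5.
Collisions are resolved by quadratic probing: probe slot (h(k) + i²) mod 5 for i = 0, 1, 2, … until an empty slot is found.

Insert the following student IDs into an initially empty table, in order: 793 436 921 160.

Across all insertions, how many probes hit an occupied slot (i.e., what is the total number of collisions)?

2

Insert 793: h=2, slot 2 empty -> index 2.
Insert 436: h=1, slot 1 empty -> index 1.
Insert 921: h=1, slots 1,2 occupied -> index 0.
Insert 160: h=3, slot 3 empty -> index 3.
Table: [921, 436, 793, 160, ∅]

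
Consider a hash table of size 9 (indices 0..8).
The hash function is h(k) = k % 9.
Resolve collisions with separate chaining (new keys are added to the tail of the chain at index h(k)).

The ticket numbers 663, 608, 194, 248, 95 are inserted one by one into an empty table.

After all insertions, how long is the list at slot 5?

4

663 → bucket 6
608 → bucket 5
194 → bucket 5 (collision)
248 → bucket 5 (collision)
95 → bucket 5 (collision)
Final buckets:
0: .
1: .
2: .
3: .
4: .
5: 608 -> 194 -> 248 -> 95
6: 663
7: .
8: .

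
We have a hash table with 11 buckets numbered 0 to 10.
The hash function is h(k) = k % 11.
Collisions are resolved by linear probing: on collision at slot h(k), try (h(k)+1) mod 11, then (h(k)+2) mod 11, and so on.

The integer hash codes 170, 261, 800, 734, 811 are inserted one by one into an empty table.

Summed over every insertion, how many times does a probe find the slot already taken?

Insert 170: h=5, slot 5 empty → index 5.
Insert 261: h=8, slot 8 empty → index 8.
Insert 800: h=8, slot 8 occupied → index 9.
Insert 734: h=8, slots 8,9 occupied → index 10.
Insert 811: h=8, slots 8,9,10 occupied → index 0.
Table: [811, ∅, ∅, ∅, ∅, 170, ∅, ∅, 261, 800, 734]

6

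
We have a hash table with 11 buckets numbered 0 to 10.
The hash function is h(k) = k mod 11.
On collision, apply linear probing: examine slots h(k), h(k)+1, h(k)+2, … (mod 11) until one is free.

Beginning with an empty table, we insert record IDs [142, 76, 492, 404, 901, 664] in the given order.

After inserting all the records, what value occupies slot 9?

404

142: h=10 -> slot 10
76: h=10, probe 10,0 -> slot 0
492: h=8 -> slot 8
404: h=8, probe 8,9 -> slot 9
901: h=10, probe 10,0,1 -> slot 1
664: h=4 -> slot 4
Table: [76, 901, ∅, ∅, 664, ∅, ∅, ∅, 492, 404, 142]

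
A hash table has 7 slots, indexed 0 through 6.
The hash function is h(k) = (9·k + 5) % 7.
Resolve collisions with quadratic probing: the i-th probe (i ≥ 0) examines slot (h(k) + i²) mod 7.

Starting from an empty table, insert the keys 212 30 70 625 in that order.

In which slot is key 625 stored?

6

212: h=2 -> slot 2
30: h=2, probe 2,3 -> slot 3
70: h=5 -> slot 5
625: h=2, probe 2,3,6 -> slot 6
Table: [∅, ∅, 212, 30, ∅, 70, 625]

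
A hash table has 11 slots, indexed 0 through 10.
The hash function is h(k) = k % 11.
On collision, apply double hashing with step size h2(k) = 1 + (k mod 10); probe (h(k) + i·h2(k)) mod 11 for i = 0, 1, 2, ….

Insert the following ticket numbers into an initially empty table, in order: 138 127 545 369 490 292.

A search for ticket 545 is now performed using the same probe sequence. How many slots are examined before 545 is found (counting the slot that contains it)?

2

138 hashes to 6; slot 6 is free => place at 6.
127 hashes to 6, h2=8; 6 taken => place at 3.
545 hashes to 6, h2=6; 6 taken => place at 1.
369 hashes to 6, h2=10; 6 taken => place at 5.
490 hashes to 6, h2=1; 6 taken => place at 7.
292 hashes to 6, h2=3; 6 taken => place at 9.
Table: [-, 545, -, 127, -, 369, 138, 490, -, 292, -]
Lookup 545: h=6, h2=6, probe 6,1 → found at 1.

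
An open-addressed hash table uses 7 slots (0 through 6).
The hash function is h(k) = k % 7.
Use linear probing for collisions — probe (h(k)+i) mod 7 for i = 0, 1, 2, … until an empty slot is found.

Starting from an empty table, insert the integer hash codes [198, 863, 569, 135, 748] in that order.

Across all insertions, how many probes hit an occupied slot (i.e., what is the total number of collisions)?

6

198 hashes to 2; slot 2 is free => place at 2.
863 hashes to 2; 2 taken => place at 3.
569 hashes to 2; 2,3 taken => place at 4.
135 hashes to 2; 2,3,4 taken => place at 5.
748 hashes to 6; slot 6 is free => place at 6.
Table: [_, _, 198, 863, 569, 135, 748]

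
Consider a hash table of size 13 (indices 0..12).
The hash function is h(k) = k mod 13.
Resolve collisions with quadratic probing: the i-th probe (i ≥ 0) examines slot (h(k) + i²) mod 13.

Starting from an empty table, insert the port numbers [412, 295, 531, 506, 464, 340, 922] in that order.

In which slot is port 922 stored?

412 hashes to 9; slot 9 is free → place at 9.
295 hashes to 9; 9 taken → place at 10.
531 hashes to 11; slot 11 is free → place at 11.
506 hashes to 12; slot 12 is free → place at 12.
464 hashes to 9; 9,10 taken → place at 0.
340 hashes to 2; slot 2 is free → place at 2.
922 hashes to 12; 12,0 taken → place at 3.
Table: [464, —, 340, 922, —, —, —, —, —, 412, 295, 531, 506]

3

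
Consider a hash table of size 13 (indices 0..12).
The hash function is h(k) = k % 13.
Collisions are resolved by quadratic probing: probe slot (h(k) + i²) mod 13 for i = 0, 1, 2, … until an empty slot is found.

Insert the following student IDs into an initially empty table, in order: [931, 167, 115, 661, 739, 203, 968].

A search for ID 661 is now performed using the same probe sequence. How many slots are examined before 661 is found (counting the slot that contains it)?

Insert 931: h=8, slot 8 empty → index 8.
Insert 167: h=11, slot 11 empty → index 11.
Insert 115: h=11, slot 11 occupied → index 12.
Insert 661: h=11, slots 11,12 occupied → index 2.
Insert 739: h=11, slots 11,12,2 occupied → index 7.
Insert 203: h=8, slot 8 occupied → index 9.
Insert 968: h=6, slot 6 empty → index 6.
Table: [-, -, 661, -, -, -, 968, 739, 931, 203, -, 167, 115]
Lookup 661: h=11, probe 11,12,2 → found at 2.

3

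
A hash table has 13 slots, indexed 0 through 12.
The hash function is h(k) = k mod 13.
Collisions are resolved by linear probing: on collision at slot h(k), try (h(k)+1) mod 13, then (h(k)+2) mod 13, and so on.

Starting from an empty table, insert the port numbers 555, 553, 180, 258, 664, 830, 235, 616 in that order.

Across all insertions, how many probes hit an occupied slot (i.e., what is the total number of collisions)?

4

Insert 555: h=9, slot 9 empty -> index 9.
Insert 553: h=7, slot 7 empty -> index 7.
Insert 180: h=11, slot 11 empty -> index 11.
Insert 258: h=11, slot 11 occupied -> index 12.
Insert 664: h=1, slot 1 empty -> index 1.
Insert 830: h=11, slots 11,12 occupied -> index 0.
Insert 235: h=1, slot 1 occupied -> index 2.
Insert 616: h=5, slot 5 empty -> index 5.
Table: [830, 664, 235, _, _, 616, _, 553, _, 555, _, 180, 258]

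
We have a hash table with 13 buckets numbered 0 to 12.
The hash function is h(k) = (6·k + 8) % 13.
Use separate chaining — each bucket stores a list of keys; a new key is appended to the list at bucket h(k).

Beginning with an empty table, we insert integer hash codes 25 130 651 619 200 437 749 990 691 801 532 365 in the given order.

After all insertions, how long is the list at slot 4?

4

Insert 25: h=2, bucket 2 empty -> new chain.
Insert 130: h=8, bucket 8 empty -> new chain.
Insert 651: h=1, bucket 1 empty -> new chain.
Insert 619: h=4, bucket 4 empty -> new chain.
Insert 200: h=12, bucket 12 empty -> new chain.
Insert 437: h=4, bucket 4 nonempty -> append to chain.
Insert 749: h=4, bucket 4 nonempty -> append to chain.
Insert 990: h=7, bucket 7 empty -> new chain.
Insert 691: h=7, bucket 7 nonempty -> append to chain.
Insert 801: h=4, bucket 4 nonempty -> append to chain.
Insert 532: h=2, bucket 2 nonempty -> append to chain.
Insert 365: h=1, bucket 1 nonempty -> append to chain.
Final buckets:
0: _
1: 651 -> 365
2: 25 -> 532
3: _
4: 619 -> 437 -> 749 -> 801
5: _
6: _
7: 990 -> 691
8: 130
9: _
10: _
11: _
12: 200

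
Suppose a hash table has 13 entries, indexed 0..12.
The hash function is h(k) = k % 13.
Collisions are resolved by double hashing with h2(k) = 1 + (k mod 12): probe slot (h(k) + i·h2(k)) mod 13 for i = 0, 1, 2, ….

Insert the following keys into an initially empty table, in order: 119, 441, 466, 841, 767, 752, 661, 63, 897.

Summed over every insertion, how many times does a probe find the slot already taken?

119: h=2 -> slot 2
441: h=12 -> slot 12
466: h=11 -> slot 11
841: h=9 -> slot 9
767: h=0 -> slot 0
752: h=11, h2=9, probe 11,7 -> slot 7
661: h=11, h2=2, probe 11,0,2,4 -> slot 4
63: h=11, h2=4, probe 11,2,6 -> slot 6
897: h=0, h2=10, probe 0,10 -> slot 10
Table: [767, ∅, 119, ∅, 661, ∅, 63, 752, ∅, 841, 897, 466, 441]

7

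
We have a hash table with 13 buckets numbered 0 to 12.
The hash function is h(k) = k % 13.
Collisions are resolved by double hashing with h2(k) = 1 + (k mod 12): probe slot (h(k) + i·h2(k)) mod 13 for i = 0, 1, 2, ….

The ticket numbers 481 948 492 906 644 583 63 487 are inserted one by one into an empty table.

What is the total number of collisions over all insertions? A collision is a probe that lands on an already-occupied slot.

481 hashes to 0; slot 0 is free => place at 0.
948 hashes to 12; slot 12 is free => place at 12.
492 hashes to 11; slot 11 is free => place at 11.
906 hashes to 9; slot 9 is free => place at 9.
644 hashes to 7; slot 7 is free => place at 7.
583 hashes to 11, h2=8; 11 taken => place at 6.
63 hashes to 11, h2=4; 11 taken => place at 2.
487 hashes to 6, h2=8; 6 taken => place at 1.
Table: [481, 487, 63, ., ., ., 583, 644, ., 906, ., 492, 948]

3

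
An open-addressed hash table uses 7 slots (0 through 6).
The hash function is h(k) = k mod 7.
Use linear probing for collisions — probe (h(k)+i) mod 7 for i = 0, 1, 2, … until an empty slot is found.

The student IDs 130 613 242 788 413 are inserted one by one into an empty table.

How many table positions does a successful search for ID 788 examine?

4

130 hashes to 4; slot 4 is free → place at 4.
613 hashes to 4; 4 taken → place at 5.
242 hashes to 4; 4,5 taken → place at 6.
788 hashes to 4; 4,5,6 taken → place at 0.
413 hashes to 0; 0 taken → place at 1.
Table: [788, 413, —, —, 130, 613, 242]
Lookup 788: h=4, probe 4,5,6,0 → found at 0.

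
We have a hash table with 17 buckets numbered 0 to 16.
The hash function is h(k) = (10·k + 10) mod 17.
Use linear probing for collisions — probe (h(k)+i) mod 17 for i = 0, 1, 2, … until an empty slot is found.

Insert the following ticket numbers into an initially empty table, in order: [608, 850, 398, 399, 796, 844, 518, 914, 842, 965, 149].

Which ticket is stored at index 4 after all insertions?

608

Insert 608: h=4, slot 4 empty → index 4.
Insert 850: h=10, slot 10 empty → index 10.
Insert 398: h=12, slot 12 empty → index 12.
Insert 399: h=5, slot 5 empty → index 5.
Insert 796: h=14, slot 14 empty → index 14.
Insert 844: h=1, slot 1 empty → index 1.
Insert 518: h=5, slot 5 occupied → index 6.
Insert 914: h=4, slots 4,5,6 occupied → index 7.
Insert 842: h=15, slot 15 empty → index 15.
Insert 965: h=4, slots 4,5,6,7 occupied → index 8.
Insert 149: h=4, slots 4,5,6,7,8 occupied → index 9.
Table: [—, 844, —, —, 608, 399, 518, 914, 965, 149, 850, —, 398, —, 796, 842, —]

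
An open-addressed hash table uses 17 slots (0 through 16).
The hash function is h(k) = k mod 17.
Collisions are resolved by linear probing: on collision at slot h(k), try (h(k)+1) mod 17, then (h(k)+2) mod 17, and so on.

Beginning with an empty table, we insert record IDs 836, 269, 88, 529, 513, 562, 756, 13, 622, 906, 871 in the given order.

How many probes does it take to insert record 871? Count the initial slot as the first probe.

4

836 hashes to 3; slot 3 is free → place at 3.
269 hashes to 14; slot 14 is free → place at 14.
88 hashes to 3; 3 taken → place at 4.
529 hashes to 2; slot 2 is free → place at 2.
513 hashes to 3; 3,4 taken → place at 5.
562 hashes to 1; slot 1 is free → place at 1.
756 hashes to 8; slot 8 is free → place at 8.
13 hashes to 13; slot 13 is free → place at 13.
622 hashes to 10; slot 10 is free → place at 10.
906 hashes to 5; 5 taken → place at 6.
871 hashes to 4; 4,5,6 taken → place at 7.
Table: [—, 562, 529, 836, 88, 513, 906, 871, 756, —, 622, —, —, 13, 269, —, —]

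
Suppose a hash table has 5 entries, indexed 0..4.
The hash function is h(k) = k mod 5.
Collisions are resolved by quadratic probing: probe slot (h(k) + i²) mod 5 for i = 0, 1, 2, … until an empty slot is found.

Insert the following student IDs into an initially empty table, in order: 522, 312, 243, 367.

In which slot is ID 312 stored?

522: h=2 => slot 2
312: h=2, probe 2,3 => slot 3
243: h=3, probe 3,4 => slot 4
367: h=2, probe 2,3,1 => slot 1
Table: [—, 367, 522, 312, 243]

3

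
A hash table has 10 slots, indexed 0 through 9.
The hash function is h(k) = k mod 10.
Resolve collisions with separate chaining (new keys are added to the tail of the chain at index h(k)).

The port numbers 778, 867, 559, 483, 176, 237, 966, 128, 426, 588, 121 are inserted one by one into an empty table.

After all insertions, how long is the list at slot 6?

Insert 778: h=8, bucket 8 empty -> new chain.
Insert 867: h=7, bucket 7 empty -> new chain.
Insert 559: h=9, bucket 9 empty -> new chain.
Insert 483: h=3, bucket 3 empty -> new chain.
Insert 176: h=6, bucket 6 empty -> new chain.
Insert 237: h=7, bucket 7 nonempty -> append to chain.
Insert 966: h=6, bucket 6 nonempty -> append to chain.
Insert 128: h=8, bucket 8 nonempty -> append to chain.
Insert 426: h=6, bucket 6 nonempty -> append to chain.
Insert 588: h=8, bucket 8 nonempty -> append to chain.
Insert 121: h=1, bucket 1 empty -> new chain.
Final buckets:
0: ∅
1: 121
2: ∅
3: 483
4: ∅
5: ∅
6: 176 -> 966 -> 426
7: 867 -> 237
8: 778 -> 128 -> 588
9: 559

3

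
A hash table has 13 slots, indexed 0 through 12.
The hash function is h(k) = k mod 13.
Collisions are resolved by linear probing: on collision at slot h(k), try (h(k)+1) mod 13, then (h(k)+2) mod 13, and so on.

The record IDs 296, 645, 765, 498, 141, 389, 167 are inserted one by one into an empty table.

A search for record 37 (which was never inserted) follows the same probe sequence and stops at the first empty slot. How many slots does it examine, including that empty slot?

5

Insert 296: h=10, slot 10 empty → index 10.
Insert 645: h=8, slot 8 empty → index 8.
Insert 765: h=11, slot 11 empty → index 11.
Insert 498: h=4, slot 4 empty → index 4.
Insert 141: h=11, slot 11 occupied → index 12.
Insert 389: h=12, slot 12 occupied → index 0.
Insert 167: h=11, slots 11,12,0 occupied → index 1.
Table: [389, 167, ∅, ∅, 498, ∅, ∅, ∅, 645, ∅, 296, 765, 141]
Lookup 37: h=11, probe 11,12,0,1,2 → slot 2 empty, not found.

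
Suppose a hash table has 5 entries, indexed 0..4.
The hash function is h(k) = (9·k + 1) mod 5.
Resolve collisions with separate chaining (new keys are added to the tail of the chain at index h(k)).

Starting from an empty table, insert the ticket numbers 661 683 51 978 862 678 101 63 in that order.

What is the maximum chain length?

4

Insert 661: h=0, bucket 0 empty → new chain.
Insert 683: h=3, bucket 3 empty → new chain.
Insert 51: h=0, bucket 0 nonempty → append to chain.
Insert 978: h=3, bucket 3 nonempty → append to chain.
Insert 862: h=4, bucket 4 empty → new chain.
Insert 678: h=3, bucket 3 nonempty → append to chain.
Insert 101: h=0, bucket 0 nonempty → append to chain.
Insert 63: h=3, bucket 3 nonempty → append to chain.
Final buckets:
0: 661 -> 51 -> 101
1: -
2: -
3: 683 -> 978 -> 678 -> 63
4: 862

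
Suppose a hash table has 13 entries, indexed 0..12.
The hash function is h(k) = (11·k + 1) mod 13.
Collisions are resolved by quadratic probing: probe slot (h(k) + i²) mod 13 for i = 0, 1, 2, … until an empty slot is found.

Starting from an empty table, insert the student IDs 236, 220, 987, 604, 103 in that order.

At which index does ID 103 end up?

236 hashes to 10; slot 10 is free => place at 10.
220 hashes to 3; slot 3 is free => place at 3.
987 hashes to 3; 3 taken => place at 4.
604 hashes to 2; slot 2 is free => place at 2.
103 hashes to 3; 3,4 taken => place at 7.
Table: [., ., 604, 220, 987, ., ., 103, ., ., 236, ., .]

7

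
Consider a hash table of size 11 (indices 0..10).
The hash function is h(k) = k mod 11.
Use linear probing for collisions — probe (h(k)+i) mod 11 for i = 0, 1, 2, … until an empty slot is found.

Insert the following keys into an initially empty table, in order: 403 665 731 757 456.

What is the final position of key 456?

8

403 hashes to 7; slot 7 is free → place at 7.
665 hashes to 5; slot 5 is free → place at 5.
731 hashes to 5; 5 taken → place at 6.
757 hashes to 9; slot 9 is free → place at 9.
456 hashes to 5; 5,6,7 taken → place at 8.
Table: [-, -, -, -, -, 665, 731, 403, 456, 757, -]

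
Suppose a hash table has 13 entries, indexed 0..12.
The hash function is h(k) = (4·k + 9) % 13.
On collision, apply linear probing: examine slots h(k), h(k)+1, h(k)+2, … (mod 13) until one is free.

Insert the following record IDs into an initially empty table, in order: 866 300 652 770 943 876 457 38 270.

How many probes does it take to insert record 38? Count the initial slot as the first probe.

2

866: h=2 → slot 2
300: h=0 → slot 0
652: h=4 → slot 4
770: h=8 → slot 8
943: h=11 → slot 11
876: h=3 → slot 3
457: h=4, probe 4,5 → slot 5
38: h=5, probe 5,6 → slot 6
270: h=10 → slot 10
Table: [300, ., 866, 876, 652, 457, 38, ., 770, ., 270, 943, .]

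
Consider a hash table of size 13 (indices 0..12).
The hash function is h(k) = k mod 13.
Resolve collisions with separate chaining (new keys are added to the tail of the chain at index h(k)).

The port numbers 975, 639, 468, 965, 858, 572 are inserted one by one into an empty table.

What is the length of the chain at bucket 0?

Insert 975: h=0, bucket 0 empty -> new chain.
Insert 639: h=2, bucket 2 empty -> new chain.
Insert 468: h=0, bucket 0 nonempty -> append to chain.
Insert 965: h=3, bucket 3 empty -> new chain.
Insert 858: h=0, bucket 0 nonempty -> append to chain.
Insert 572: h=0, bucket 0 nonempty -> append to chain.
Final buckets:
0: 975 -> 468 -> 858 -> 572
1: —
2: 639
3: 965
4: —
5: —
6: —
7: —
8: —
9: —
10: —
11: —
12: —

4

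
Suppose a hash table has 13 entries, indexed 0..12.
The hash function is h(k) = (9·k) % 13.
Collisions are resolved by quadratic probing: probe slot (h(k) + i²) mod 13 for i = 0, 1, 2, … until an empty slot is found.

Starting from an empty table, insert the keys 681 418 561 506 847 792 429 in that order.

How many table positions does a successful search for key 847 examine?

4

681: h=6 -> slot 6
418: h=5 -> slot 5
561: h=5, probe 5,6,9 -> slot 9
506: h=4 -> slot 4
847: h=5, probe 5,6,9,1 -> slot 1
792: h=4, probe 4,5,8 -> slot 8
429: h=0 -> slot 0
Table: [429, 847, ., ., 506, 418, 681, ., 792, 561, ., ., .]
Lookup 847: h=5, probe 5,6,9,1 → found at 1.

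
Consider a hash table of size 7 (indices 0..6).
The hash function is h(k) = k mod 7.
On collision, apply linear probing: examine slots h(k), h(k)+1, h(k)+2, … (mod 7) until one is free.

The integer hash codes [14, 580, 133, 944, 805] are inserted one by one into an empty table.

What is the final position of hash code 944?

2

Insert 14: h=0, slot 0 empty => index 0.
Insert 580: h=6, slot 6 empty => index 6.
Insert 133: h=0, slot 0 occupied => index 1.
Insert 944: h=6, slots 6,0,1 occupied => index 2.
Insert 805: h=0, slots 0,1,2 occupied => index 3.
Table: [14, 133, 944, 805, -, -, 580]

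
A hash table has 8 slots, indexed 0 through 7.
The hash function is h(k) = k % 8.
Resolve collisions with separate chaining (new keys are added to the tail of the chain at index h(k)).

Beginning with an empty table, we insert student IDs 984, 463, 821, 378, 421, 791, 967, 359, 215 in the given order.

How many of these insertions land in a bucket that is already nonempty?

5

984 -> bucket 0
463 -> bucket 7
821 -> bucket 5
378 -> bucket 2
421 -> bucket 5 (collision)
791 -> bucket 7 (collision)
967 -> bucket 7 (collision)
359 -> bucket 7 (collision)
215 -> bucket 7 (collision)
Final buckets:
0: 984
1: -
2: 378
3: -
4: -
5: 821 -> 421
6: -
7: 463 -> 791 -> 967 -> 359 -> 215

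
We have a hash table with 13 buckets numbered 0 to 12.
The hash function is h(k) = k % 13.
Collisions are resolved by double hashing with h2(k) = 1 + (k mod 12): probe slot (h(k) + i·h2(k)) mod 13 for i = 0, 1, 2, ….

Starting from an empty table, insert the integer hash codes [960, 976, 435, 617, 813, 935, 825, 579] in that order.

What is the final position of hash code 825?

Insert 960: h=11, slot 11 empty → index 11.
Insert 976: h=1, slot 1 empty → index 1.
Insert 435: h=6, slot 6 empty → index 6.
Insert 617: h=6, h2=6, slot 6 occupied → index 12.
Insert 813: h=7, slot 7 empty → index 7.
Insert 935: h=12, h2=12, slots 12,11 occupied → index 10.
Insert 825: h=6, h2=10, slot 6 occupied → index 3.
Insert 579: h=7, h2=4, slots 7,11 occupied → index 2.
Table: [_, 976, 579, 825, _, _, 435, 813, _, _, 935, 960, 617]

3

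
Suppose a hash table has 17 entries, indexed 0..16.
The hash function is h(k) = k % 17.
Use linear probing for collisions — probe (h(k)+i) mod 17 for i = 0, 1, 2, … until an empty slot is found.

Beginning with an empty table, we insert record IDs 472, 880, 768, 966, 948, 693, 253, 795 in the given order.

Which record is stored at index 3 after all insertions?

768

472 hashes to 13; slot 13 is free -> place at 13.
880 hashes to 13; 13 taken -> place at 14.
768 hashes to 3; slot 3 is free -> place at 3.
966 hashes to 14; 14 taken -> place at 15.
948 hashes to 13; 13,14,15 taken -> place at 16.
693 hashes to 13; 13,14,15,16 taken -> place at 0.
253 hashes to 15; 15,16,0 taken -> place at 1.
795 hashes to 13; 13,14,15,16,0,1 taken -> place at 2.
Table: [693, 253, 795, 768, ∅, ∅, ∅, ∅, ∅, ∅, ∅, ∅, ∅, 472, 880, 966, 948]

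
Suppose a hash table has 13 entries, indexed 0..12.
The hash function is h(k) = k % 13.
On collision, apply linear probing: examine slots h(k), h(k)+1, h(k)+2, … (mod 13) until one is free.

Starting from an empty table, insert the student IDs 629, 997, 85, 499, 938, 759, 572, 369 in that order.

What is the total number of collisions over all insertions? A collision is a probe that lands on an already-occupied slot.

629 hashes to 5; slot 5 is free => place at 5.
997 hashes to 9; slot 9 is free => place at 9.
85 hashes to 7; slot 7 is free => place at 7.
499 hashes to 5; 5 taken => place at 6.
938 hashes to 2; slot 2 is free => place at 2.
759 hashes to 5; 5,6,7 taken => place at 8.
572 hashes to 0; slot 0 is free => place at 0.
369 hashes to 5; 5,6,7,8,9 taken => place at 10.
Table: [572, ∅, 938, ∅, ∅, 629, 499, 85, 759, 997, 369, ∅, ∅]

9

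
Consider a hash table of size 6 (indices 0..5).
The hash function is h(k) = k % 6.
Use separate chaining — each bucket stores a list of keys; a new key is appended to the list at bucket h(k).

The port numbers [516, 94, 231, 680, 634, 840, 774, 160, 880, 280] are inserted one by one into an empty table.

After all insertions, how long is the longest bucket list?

Insert 516: h=0, bucket 0 empty → new chain.
Insert 94: h=4, bucket 4 empty → new chain.
Insert 231: h=3, bucket 3 empty → new chain.
Insert 680: h=2, bucket 2 empty → new chain.
Insert 634: h=4, bucket 4 nonempty → append to chain.
Insert 840: h=0, bucket 0 nonempty → append to chain.
Insert 774: h=0, bucket 0 nonempty → append to chain.
Insert 160: h=4, bucket 4 nonempty → append to chain.
Insert 880: h=4, bucket 4 nonempty → append to chain.
Insert 280: h=4, bucket 4 nonempty → append to chain.
Final buckets:
0: 516 -> 840 -> 774
1: —
2: 680
3: 231
4: 94 -> 634 -> 160 -> 880 -> 280
5: —

5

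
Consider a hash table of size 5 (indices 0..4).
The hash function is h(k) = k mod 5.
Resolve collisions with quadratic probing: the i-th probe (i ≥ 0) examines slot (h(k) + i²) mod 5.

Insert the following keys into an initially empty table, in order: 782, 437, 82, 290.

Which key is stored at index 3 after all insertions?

437

782: h=2 → slot 2
437: h=2, probe 2,3 → slot 3
82: h=2, probe 2,3,1 → slot 1
290: h=0 → slot 0
Table: [290, 82, 782, 437, _]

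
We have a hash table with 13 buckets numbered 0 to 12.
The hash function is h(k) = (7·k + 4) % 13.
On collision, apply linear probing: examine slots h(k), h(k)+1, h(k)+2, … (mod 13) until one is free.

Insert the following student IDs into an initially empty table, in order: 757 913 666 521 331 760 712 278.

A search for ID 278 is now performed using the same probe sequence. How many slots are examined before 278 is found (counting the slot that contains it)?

3

Insert 757: h=12, slot 12 empty -> index 12.
Insert 913: h=12, slot 12 occupied -> index 0.
Insert 666: h=12, slots 12,0 occupied -> index 1.
Insert 521: h=11, slot 11 empty -> index 11.
Insert 331: h=7, slot 7 empty -> index 7.
Insert 760: h=7, slot 7 occupied -> index 8.
Insert 712: h=9, slot 9 empty -> index 9.
Insert 278: h=0, slots 0,1 occupied -> index 2.
Table: [913, 666, 278, ., ., ., ., 331, 760, 712, ., 521, 757]
Lookup 278: h=0, probe 0,1,2 → found at 2.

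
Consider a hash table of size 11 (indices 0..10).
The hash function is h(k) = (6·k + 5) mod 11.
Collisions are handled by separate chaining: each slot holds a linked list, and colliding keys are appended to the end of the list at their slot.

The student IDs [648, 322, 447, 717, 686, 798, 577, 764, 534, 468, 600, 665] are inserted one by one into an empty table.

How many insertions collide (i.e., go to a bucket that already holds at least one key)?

5

Insert 648: h=10, bucket 10 empty -> new chain.
Insert 322: h=1, bucket 1 empty -> new chain.
Insert 447: h=3, bucket 3 empty -> new chain.
Insert 717: h=6, bucket 6 empty -> new chain.
Insert 686: h=7, bucket 7 empty -> new chain.
Insert 798: h=8, bucket 8 empty -> new chain.
Insert 577: h=2, bucket 2 empty -> new chain.
Insert 764: h=2, bucket 2 nonempty -> append to chain.
Insert 534: h=8, bucket 8 nonempty -> append to chain.
Insert 468: h=8, bucket 8 nonempty -> append to chain.
Insert 600: h=8, bucket 8 nonempty -> append to chain.
Insert 665: h=2, bucket 2 nonempty -> append to chain.
Final buckets:
0: —
1: 322
2: 577 -> 764 -> 665
3: 447
4: —
5: —
6: 717
7: 686
8: 798 -> 534 -> 468 -> 600
9: —
10: 648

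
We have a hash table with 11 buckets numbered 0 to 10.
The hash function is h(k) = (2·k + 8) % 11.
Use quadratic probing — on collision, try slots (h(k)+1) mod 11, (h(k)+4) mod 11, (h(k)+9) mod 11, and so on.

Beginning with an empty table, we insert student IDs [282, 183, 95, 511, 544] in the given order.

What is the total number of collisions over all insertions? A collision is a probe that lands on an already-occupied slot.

4

282 hashes to 0; slot 0 is free → place at 0.
183 hashes to 0; 0 taken → place at 1.
95 hashes to 0; 0,1 taken → place at 4.
511 hashes to 7; slot 7 is free → place at 7.
544 hashes to 7; 7 taken → place at 8.
Table: [282, 183, —, —, 95, —, —, 511, 544, —, —]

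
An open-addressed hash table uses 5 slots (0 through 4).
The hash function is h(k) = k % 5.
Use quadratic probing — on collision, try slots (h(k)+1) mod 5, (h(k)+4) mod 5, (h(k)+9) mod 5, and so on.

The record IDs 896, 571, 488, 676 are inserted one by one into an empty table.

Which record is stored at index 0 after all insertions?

Insert 896: h=1, slot 1 empty → index 1.
Insert 571: h=1, slot 1 occupied → index 2.
Insert 488: h=3, slot 3 empty → index 3.
Insert 676: h=1, slots 1,2 occupied → index 0.
Table: [676, 896, 571, 488, .]

676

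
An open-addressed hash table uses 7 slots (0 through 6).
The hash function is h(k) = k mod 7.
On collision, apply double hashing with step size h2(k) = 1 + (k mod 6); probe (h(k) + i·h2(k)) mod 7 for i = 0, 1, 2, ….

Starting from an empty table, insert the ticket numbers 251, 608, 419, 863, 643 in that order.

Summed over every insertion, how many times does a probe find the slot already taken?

5

Insert 251: h=6, slot 6 empty → index 6.
Insert 608: h=6, h2=3, slot 6 occupied → index 2.
Insert 419: h=6, h2=6, slot 6 occupied → index 5.
Insert 863: h=2, h2=6, slot 2 occupied → index 1.
Insert 643: h=6, h2=2, slots 6,1 occupied → index 3.
Table: [-, 863, 608, 643, -, 419, 251]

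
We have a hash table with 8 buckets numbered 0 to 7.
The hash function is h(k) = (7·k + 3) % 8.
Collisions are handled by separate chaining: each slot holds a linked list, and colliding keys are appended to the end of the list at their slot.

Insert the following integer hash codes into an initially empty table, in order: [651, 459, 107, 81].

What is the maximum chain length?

Insert 651: h=0, bucket 0 empty → new chain.
Insert 459: h=0, bucket 0 nonempty → append to chain.
Insert 107: h=0, bucket 0 nonempty → append to chain.
Insert 81: h=2, bucket 2 empty → new chain.
Final buckets:
0: 651 -> 459 -> 107
1: —
2: 81
3: —
4: —
5: —
6: —
7: —

3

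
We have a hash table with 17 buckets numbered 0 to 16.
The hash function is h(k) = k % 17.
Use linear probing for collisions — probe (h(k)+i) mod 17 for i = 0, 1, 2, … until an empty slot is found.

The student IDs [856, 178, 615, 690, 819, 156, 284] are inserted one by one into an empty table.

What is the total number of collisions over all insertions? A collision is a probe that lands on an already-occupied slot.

3

Insert 856: h=6, slot 6 empty → index 6.
Insert 178: h=8, slot 8 empty → index 8.
Insert 615: h=3, slot 3 empty → index 3.
Insert 690: h=10, slot 10 empty → index 10.
Insert 819: h=3, slot 3 occupied → index 4.
Insert 156: h=3, slots 3,4 occupied → index 5.
Insert 284: h=12, slot 12 empty → index 12.
Table: [—, —, —, 615, 819, 156, 856, —, 178, —, 690, —, 284, —, —, —, —]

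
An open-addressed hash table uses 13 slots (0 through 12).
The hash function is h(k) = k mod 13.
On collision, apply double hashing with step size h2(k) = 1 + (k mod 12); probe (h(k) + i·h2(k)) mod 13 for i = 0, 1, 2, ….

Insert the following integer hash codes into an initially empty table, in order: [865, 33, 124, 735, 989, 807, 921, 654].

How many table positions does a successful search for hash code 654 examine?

Insert 865: h=7, slot 7 empty → index 7.
Insert 33: h=7, h2=10, slot 7 occupied → index 4.
Insert 124: h=7, h2=5, slot 7 occupied → index 12.
Insert 735: h=7, h2=4, slot 7 occupied → index 11.
Insert 989: h=1, slot 1 empty → index 1.
Insert 807: h=1, h2=4, slot 1 occupied → index 5.
Insert 921: h=11, h2=10, slot 11 occupied → index 8.
Insert 654: h=4, h2=7, slots 4,11,5,12 occupied → index 6.
Table: [∅, 989, ∅, ∅, 33, 807, 654, 865, 921, ∅, ∅, 735, 124]
Lookup 654: h=4, h2=7, probe 4,11,5,12,6 → found at 6.

5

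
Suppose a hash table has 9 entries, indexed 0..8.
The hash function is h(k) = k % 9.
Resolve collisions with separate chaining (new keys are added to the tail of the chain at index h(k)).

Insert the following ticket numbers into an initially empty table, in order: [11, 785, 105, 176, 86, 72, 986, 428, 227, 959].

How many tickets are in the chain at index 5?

11 → bucket 2
785 → bucket 2 (collision)
105 → bucket 6
176 → bucket 5
86 → bucket 5 (collision)
72 → bucket 0
986 → bucket 5 (collision)
428 → bucket 5 (collision)
227 → bucket 2 (collision)
959 → bucket 5 (collision)
Final buckets:
0: 72
1: _
2: 11 -> 785 -> 227
3: _
4: _
5: 176 -> 86 -> 986 -> 428 -> 959
6: 105
7: _
8: _

5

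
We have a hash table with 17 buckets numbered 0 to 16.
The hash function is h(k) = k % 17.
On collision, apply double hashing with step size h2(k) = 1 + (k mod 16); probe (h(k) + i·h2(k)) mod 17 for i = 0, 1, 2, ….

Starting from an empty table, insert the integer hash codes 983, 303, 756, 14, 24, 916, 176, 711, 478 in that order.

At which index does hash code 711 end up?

Insert 983: h=14, slot 14 empty -> index 14.
Insert 303: h=14, h2=16, slot 14 occupied -> index 13.
Insert 756: h=8, slot 8 empty -> index 8.
Insert 14: h=14, h2=15, slot 14 occupied -> index 12.
Insert 24: h=7, slot 7 empty -> index 7.
Insert 916: h=15, slot 15 empty -> index 15.
Insert 176: h=6, slot 6 empty -> index 6.
Insert 711: h=14, h2=8, slot 14 occupied -> index 5.
Insert 478: h=2, slot 2 empty -> index 2.
Table: [—, —, 478, —, —, 711, 176, 24, 756, —, —, —, 14, 303, 983, 916, —]

5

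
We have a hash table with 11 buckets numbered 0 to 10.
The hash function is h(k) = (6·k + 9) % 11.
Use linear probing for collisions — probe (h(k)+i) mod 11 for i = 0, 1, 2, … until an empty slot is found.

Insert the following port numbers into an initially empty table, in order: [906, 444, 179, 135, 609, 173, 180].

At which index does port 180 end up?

4

906: h=0 => slot 0
444: h=0, probe 0,1 => slot 1
179: h=5 => slot 5
135: h=5, probe 5,6 => slot 6
609: h=0, probe 0,1,2 => slot 2
173: h=2, probe 2,3 => slot 3
180: h=0, probe 0,1,2,3,4 => slot 4
Table: [906, 444, 609, 173, 180, 179, 135, _, _, _, _]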